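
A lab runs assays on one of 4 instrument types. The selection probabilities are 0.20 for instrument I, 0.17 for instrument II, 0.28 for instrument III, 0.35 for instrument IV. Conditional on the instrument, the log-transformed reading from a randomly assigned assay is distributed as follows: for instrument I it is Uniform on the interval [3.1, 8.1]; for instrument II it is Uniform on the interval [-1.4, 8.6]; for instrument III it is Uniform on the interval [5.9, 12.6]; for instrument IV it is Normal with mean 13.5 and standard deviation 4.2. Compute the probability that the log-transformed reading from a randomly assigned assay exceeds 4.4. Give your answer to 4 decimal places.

Conditional on each instrument, P(X > 4.4): I: 0.74; II: 0.42; III: 1; IV: 0.98487.
By total probability, P(X > 4.4) = 0.2·0.74 + 0.17·0.42 + 0.28·1 + 0.35·0.98487 = 0.844104.

0.8441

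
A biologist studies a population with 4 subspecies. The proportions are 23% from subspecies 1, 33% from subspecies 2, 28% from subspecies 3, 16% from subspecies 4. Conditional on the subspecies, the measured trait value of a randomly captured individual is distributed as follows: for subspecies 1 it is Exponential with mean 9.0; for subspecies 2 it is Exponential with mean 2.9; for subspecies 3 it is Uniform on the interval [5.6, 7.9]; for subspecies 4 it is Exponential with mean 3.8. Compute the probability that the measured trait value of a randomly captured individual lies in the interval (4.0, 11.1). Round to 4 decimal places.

0.4836

Conditional on each subspecies, P(4.0 < X < 11.1): 1: 0.34986; 2: 0.22999; 3: 1; 4: 0.295141.
By total probability, P(4.0 < X < 11.1) = 0.23·0.34986 + 0.33·0.22999 + 0.28·1 + 0.16·0.295141 = 0.483587.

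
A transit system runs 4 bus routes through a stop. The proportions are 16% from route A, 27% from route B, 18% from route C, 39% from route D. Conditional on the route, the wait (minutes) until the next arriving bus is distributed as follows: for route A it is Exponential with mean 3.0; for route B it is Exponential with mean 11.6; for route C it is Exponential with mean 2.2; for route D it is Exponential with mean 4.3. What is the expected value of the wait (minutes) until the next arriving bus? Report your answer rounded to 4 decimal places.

5.6850

Component means — A: 3; B: 11.6; C: 2.2; D: 4.3.
E[X] = 0.16·3 + 0.27·11.6 + 0.18·2.2 + 0.39·4.3 = 5.685.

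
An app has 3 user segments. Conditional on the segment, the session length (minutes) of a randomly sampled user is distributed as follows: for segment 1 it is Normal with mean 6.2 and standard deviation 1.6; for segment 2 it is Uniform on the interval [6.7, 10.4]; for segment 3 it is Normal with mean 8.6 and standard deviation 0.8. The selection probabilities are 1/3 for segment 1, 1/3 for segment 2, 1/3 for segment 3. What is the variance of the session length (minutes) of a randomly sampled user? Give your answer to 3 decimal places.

2.701

Per component, 1: μ=6.2, E[X²]=41; 2: μ=8.55, E[X²]=74.2433; 3: μ=8.6, E[X²]=74.6.
E[X] = 0.333333·6.2 + 0.333333·8.55 + 0.333333·8.6 = 7.78333.
E[X²] = 0.333333·41 + 0.333333·74.2433 + 0.333333·74.6 = 63.2811.
Var(X) = E[X²] − (E[X])² = 63.2811 − 60.5803 = 2.70083.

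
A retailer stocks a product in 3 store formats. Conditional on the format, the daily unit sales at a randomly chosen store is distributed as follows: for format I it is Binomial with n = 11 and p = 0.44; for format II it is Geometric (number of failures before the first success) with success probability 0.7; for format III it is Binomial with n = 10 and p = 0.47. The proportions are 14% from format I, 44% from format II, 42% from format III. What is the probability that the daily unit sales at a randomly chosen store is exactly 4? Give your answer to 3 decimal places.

Conditional on each format, P(X = 4): I: 0.213619; II: 0.00567; III: 0.227126.
By total probability, P(X = 4) = 0.14·0.213619 + 0.44·0.00567 + 0.42·0.227126 = 0.127794.

0.128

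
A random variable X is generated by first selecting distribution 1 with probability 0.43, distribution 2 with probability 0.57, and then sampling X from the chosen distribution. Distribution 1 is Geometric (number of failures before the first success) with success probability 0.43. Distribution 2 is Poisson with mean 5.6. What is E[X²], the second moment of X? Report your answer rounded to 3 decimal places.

23.148

For each component E[X²] = Var + (mean)², giving 1: 4.83991; 2: 36.96.
Overall E[X²] = 0.43·4.83991 + 0.57·36.96 = 23.1484.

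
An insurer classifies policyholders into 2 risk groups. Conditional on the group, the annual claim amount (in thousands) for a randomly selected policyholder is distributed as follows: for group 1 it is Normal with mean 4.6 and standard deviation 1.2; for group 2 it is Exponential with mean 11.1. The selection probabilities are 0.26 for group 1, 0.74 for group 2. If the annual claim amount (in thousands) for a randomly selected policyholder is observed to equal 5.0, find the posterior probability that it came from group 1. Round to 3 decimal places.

Likelihoods f(5.0 | ·): 1: 0.314486; 2: 0.0574181.
Posterior ∝ prior × likelihood. Numerator for 1: 0.26·0.314486 = 0.0817664.
Normalizing constant: 0.26·0.314486 + 0.74·0.0574181 = 0.124256.
P(1 | observation) = 0.0817664 / 0.124256 = 0.658049.

0.658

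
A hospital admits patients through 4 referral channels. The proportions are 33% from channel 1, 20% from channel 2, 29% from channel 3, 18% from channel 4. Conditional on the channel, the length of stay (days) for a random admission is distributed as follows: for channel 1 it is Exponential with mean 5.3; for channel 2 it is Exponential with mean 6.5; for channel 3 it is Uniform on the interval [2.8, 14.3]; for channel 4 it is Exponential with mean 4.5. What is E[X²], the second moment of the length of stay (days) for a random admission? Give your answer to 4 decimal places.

67.1252

For each component E[X²] = Var + (mean)², giving 1: 56.18; 2: 84.5; 3: 84.1233; 4: 40.5.
Overall E[X²] = 0.33·56.18 + 0.2·84.5 + 0.29·84.1233 + 0.18·40.5 = 67.1252.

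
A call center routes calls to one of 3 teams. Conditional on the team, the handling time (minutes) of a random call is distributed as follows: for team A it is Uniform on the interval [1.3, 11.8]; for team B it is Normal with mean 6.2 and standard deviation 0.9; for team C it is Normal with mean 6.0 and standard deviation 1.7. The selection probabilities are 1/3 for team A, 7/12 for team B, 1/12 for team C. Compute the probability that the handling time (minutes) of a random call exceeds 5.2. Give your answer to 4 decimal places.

Conditional on each team, P(X > 5.2): A: 0.628571; B: 0.86674; C: 0.681033.
By total probability, P(X > 5.2) = 0.333333·0.628571 + 0.583333·0.86674 + 0.0833333·0.681033 = 0.771875.

0.7719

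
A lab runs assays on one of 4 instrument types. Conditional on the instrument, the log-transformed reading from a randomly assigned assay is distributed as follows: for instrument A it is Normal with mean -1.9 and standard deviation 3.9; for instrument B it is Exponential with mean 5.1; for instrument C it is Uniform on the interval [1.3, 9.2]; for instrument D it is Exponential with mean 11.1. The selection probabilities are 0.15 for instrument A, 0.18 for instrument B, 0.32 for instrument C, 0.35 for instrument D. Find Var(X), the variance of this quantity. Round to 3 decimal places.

70.503

Per component, A: μ=-1.9, E[X²]=18.82; B: μ=5.1, E[X²]=52.02; C: μ=5.25, E[X²]=32.7633; D: μ=11.1, E[X²]=246.42.
E[X] = 0.15·-1.9 + 0.18·5.1 + 0.32·5.25 + 0.35·11.1 = 6.198.
E[X²] = 0.15·18.82 + 0.18·52.02 + 0.32·32.7633 + 0.35·246.42 = 108.918.
Var(X) = E[X²] − (E[X])² = 108.918 − 38.4152 = 70.5027.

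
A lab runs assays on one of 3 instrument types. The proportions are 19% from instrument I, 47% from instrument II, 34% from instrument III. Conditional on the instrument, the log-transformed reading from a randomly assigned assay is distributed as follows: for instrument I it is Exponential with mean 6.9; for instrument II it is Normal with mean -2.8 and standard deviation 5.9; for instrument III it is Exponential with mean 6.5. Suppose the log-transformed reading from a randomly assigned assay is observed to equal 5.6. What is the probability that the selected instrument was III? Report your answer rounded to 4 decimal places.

0.4819

Likelihoods f(5.6 | ·): I: 0.0643695; II: 0.0245414; III: 0.0650018.
Posterior ∝ prior × likelihood. Numerator for III: 0.34·0.0650018 = 0.0221006.
Normalizing constant: 0.19·0.0643695 + 0.47·0.0245414 + 0.34·0.0650018 = 0.0458653.
P(III | observation) = 0.0221006 / 0.0458653 = 0.481859.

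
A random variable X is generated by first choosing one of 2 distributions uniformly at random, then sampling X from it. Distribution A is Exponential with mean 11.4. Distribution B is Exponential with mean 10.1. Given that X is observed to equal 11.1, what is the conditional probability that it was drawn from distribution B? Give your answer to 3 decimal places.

Likelihoods f(11.1 | ·): A: 0.0331306; B: 0.0329902.
Posterior ∝ prior × likelihood. Numerator for B: 0.5·0.0329902 = 0.0164951.
Normalizing constant: 0.5·0.0331306 + 0.5·0.0329902 = 0.0330604.
P(B | observation) = 0.0164951 / 0.0330604 = 0.498938.

0.499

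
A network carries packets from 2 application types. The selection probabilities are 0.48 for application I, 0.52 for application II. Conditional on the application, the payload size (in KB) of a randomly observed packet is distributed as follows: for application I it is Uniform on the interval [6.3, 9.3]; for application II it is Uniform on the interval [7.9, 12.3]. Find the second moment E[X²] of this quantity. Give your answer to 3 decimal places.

For each component E[X²] = Var + (mean)², giving I: 61.59; II: 103.623.
Overall E[X²] = 0.48·61.59 + 0.52·103.623 = 83.4473.

83.447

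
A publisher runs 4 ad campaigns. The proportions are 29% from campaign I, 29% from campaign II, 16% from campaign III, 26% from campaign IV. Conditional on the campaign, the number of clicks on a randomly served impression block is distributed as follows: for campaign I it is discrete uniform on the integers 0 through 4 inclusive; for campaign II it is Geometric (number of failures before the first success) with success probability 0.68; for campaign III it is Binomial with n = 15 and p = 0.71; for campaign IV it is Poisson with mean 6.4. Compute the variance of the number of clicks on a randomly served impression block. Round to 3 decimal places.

16.277

Per component, I: μ=2, E[X²]=6; II: μ=0.470588, E[X²]=0.913495; III: μ=10.65, E[X²]=116.511; IV: μ=6.4, E[X²]=47.36.
E[X] = 0.29·2 + 0.29·0.470588 + 0.16·10.65 + 0.26·6.4 = 4.08447.
E[X²] = 0.29·6 + 0.29·0.913495 + 0.16·116.511 + 0.26·47.36 = 32.9603.
Var(X) = E[X²] − (E[X])² = 32.9603 − 16.6829 = 16.2774.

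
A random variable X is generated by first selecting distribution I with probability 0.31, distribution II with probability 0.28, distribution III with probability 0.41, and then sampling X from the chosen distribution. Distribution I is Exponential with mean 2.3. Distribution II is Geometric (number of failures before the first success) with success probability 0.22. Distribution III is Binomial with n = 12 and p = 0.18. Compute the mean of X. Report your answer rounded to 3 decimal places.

2.591

Component means — I: 2.3; II: 3.54545; III: 2.16.
E[X] = 0.31·2.3 + 0.28·3.54545 + 0.41·2.16 = 2.59133.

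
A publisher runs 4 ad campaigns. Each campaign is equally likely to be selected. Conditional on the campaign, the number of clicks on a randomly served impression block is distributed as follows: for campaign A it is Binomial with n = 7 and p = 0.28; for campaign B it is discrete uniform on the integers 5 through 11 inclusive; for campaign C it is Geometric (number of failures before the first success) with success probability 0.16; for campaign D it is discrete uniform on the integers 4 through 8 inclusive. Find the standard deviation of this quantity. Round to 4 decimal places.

Per component, A: μ=1.96, E[X²]=5.2528; B: μ=8, E[X²]=68; C: μ=5.25, E[X²]=60.375; D: μ=6, E[X²]=38.
E[X] = 0.25·1.96 + 0.25·8 + 0.25·5.25 + 0.25·6 = 5.3025.
E[X²] = 0.25·5.2528 + 0.25·68 + 0.25·60.375 + 0.25·38 = 42.907.
Var(X) = E[X²] − (E[X])² = 42.907 − 28.1165 = 14.7904.
SD(X) = √14.7904 = 3.84583.

3.8458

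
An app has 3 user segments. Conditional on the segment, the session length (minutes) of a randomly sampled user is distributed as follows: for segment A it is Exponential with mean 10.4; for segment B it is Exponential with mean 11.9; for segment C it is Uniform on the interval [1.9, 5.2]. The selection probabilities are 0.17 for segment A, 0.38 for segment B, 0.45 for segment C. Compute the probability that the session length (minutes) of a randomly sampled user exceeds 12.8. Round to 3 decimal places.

0.179

Conditional on each segment, P(X > 12.8): A: 0.292068; B: 0.341083; C: 0.
By total probability, P(X > 12.8) = 0.17·0.292068 + 0.38·0.341083 + 0.45·0 = 0.179263.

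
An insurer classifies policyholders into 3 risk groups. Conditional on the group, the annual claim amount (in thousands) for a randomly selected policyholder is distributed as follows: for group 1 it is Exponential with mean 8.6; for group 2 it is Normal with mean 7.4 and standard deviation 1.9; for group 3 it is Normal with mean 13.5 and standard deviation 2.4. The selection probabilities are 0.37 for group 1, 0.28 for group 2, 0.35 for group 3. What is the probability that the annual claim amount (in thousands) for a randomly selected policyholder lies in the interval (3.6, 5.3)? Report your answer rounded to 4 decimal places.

0.0751

Conditional on each group, P(3.6 < X < 5.3): 1: 0.118014; 2: 0.111773; 3: 0.000298427.
By total probability, P(3.6 < X < 5.3) = 0.37·0.118014 + 0.28·0.111773 + 0.35·0.000298427 = 0.0750661.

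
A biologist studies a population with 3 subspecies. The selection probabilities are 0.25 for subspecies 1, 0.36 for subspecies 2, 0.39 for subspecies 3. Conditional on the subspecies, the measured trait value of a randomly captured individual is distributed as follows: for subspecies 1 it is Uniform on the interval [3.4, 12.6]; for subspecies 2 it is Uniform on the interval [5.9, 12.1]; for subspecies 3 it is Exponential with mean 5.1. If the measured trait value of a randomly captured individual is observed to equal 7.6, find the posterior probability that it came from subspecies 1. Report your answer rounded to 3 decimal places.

Likelihoods f(7.6 | ·): 1: 0.108696; 2: 0.16129; 3: 0.0441821.
Posterior ∝ prior × likelihood. Numerator for 1: 0.25·0.108696 = 0.0271739.
Normalizing constant: 0.25·0.108696 + 0.36·0.16129 + 0.39·0.0441821 = 0.102469.
P(1 | observation) = 0.0271739 / 0.102469 = 0.26519.

0.265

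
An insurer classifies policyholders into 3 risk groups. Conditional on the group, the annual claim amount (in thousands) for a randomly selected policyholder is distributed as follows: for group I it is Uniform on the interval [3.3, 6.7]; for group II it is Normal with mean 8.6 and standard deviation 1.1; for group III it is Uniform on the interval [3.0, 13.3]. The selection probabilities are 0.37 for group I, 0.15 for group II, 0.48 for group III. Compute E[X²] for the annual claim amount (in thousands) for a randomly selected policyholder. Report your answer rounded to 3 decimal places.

For each component E[X²] = Var + (mean)², giving I: 25.9633; II: 75.17; III: 75.2633.
Overall E[X²] = 0.37·25.9633 + 0.15·75.17 + 0.48·75.2633 = 57.0083.

57.008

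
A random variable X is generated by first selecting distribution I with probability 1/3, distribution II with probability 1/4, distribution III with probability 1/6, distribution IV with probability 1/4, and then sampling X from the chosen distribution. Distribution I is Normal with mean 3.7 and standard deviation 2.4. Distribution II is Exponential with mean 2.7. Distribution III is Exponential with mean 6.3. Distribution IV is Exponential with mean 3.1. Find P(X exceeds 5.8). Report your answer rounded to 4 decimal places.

Conditional on each component, P(X > 5.8): I: 0.190787; II: 0.1167; III: 0.398266; IV: 0.153975.
By total probability, P(X > 5.8) = 0.333333·0.190787 + 0.25·0.1167 + 0.166667·0.398266 + 0.25·0.153975 = 0.197642.

0.1976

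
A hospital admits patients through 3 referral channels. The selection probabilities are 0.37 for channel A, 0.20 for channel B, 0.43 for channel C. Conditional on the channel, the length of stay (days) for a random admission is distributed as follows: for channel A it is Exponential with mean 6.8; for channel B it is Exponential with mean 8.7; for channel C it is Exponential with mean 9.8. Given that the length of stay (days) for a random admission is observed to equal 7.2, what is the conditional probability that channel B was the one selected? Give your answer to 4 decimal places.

Likelihoods f(7.2 | ·): A: 0.0510094; B: 0.0502417; C: 0.0489441.
Posterior ∝ prior × likelihood. Numerator for B: 0.2·0.0502417 = 0.0100483.
Normalizing constant: 0.37·0.0510094 + 0.2·0.0502417 + 0.43·0.0489441 = 0.0499678.
P(B | observation) = 0.0100483 / 0.0499678 = 0.201097.

0.2011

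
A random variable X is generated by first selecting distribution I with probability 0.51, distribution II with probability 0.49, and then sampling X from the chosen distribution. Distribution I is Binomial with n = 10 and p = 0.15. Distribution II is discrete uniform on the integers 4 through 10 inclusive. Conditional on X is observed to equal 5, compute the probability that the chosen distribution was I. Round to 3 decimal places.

0.058

Likelihoods P(X=5 | ·): I: 0.00849086; II: 0.142857.
Posterior ∝ prior × likelihood. Numerator for I: 0.51·0.00849086 = 0.00433034.
Normalizing constant: 0.51·0.00849086 + 0.49·0.142857 = 0.0743303.
P(I | observation) = 0.00433034 / 0.0743303 = 0.058258.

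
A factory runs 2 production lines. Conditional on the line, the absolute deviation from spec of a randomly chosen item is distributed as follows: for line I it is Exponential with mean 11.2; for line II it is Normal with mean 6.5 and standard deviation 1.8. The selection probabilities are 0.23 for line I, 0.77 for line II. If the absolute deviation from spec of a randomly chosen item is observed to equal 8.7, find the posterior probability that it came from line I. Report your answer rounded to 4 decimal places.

0.1046

Likelihoods f(8.7 | ·): I: 0.0410609; II: 0.105016.
Posterior ∝ prior × likelihood. Numerator for I: 0.23·0.0410609 = 0.009444.
Normalizing constant: 0.23·0.0410609 + 0.77·0.105016 = 0.0903066.
P(I | observation) = 0.009444 / 0.0903066 = 0.104577.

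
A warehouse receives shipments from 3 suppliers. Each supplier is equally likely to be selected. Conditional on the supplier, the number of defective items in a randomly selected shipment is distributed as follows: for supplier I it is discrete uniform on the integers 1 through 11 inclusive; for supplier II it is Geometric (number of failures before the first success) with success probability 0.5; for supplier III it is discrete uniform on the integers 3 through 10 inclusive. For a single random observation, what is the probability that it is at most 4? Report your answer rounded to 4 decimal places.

Conditional on each supplier, P(X ≤ 4): I: 0.363636; II: 0.96875; III: 0.25.
By total probability, P(X ≤ 4) = 0.333333·0.363636 + 0.333333·0.96875 + 0.333333·0.25 = 0.527462.

0.5275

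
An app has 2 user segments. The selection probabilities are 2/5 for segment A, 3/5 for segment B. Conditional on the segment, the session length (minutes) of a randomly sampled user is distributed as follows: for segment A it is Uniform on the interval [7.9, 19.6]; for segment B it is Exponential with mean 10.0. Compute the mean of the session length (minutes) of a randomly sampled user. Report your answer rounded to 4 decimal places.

Component means — A: 13.75; B: 10.
E[X] = 0.4·13.75 + 0.6·10 = 11.5.

11.5000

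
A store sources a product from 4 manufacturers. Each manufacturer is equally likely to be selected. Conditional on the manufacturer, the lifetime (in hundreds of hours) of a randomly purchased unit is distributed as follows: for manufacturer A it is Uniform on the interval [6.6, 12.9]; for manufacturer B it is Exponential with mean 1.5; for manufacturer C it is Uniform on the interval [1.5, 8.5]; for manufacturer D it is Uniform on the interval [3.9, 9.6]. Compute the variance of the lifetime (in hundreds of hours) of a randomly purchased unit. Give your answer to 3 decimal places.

11.993

Per component, A: μ=9.75, E[X²]=98.37; B: μ=1.5, E[X²]=4.5; C: μ=5, E[X²]=29.0833; D: μ=6.75, E[X²]=48.27.
E[X] = 0.25·9.75 + 0.25·1.5 + 0.25·5 + 0.25·6.75 = 5.75.
E[X²] = 0.25·98.37 + 0.25·4.5 + 0.25·29.0833 + 0.25·48.27 = 45.0558.
Var(X) = E[X²] − (E[X])² = 45.0558 − 33.0625 = 11.9933.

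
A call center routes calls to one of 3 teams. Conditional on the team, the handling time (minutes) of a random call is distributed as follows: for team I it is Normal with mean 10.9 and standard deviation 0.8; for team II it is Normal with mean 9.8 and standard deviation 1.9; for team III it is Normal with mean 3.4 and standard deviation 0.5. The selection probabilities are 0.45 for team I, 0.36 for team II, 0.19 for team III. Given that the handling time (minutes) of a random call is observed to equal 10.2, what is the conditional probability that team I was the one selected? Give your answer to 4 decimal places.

0.6743

Likelihoods f(10.2 | ·): I: 0.340069; II: 0.205368; III: 5.47503e-41.
Posterior ∝ prior × likelihood. Numerator for I: 0.45·0.340069 = 0.153031.
Normalizing constant: 0.45·0.340069 + 0.36·0.205368 + 0.19·5.47503e-41 = 0.226963.
P(I | observation) = 0.153031 / 0.226963 = 0.674254.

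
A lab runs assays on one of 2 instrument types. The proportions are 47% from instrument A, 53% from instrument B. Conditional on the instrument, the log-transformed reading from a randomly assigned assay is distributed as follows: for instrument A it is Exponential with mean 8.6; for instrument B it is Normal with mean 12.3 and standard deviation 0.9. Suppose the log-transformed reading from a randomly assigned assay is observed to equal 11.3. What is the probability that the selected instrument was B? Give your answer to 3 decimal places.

Likelihoods f(11.3 | ·): A: 0.0312506; B: 0.239103.
Posterior ∝ prior × likelihood. Numerator for B: 0.53·0.239103 = 0.126724.
Normalizing constant: 0.47·0.0312506 + 0.53·0.239103 = 0.141412.
P(B | observation) = 0.126724 / 0.141412 = 0.896135.

0.896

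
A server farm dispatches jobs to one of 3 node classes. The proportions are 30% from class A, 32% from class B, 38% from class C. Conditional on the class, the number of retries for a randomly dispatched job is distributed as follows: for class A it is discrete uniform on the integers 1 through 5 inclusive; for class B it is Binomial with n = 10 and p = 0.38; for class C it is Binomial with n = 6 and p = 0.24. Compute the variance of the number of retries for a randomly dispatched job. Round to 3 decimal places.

2.786

Per component, A: μ=3, E[X²]=11; B: μ=3.8, E[X²]=16.796; C: μ=1.44, E[X²]=3.168.
E[X] = 0.3·3 + 0.32·3.8 + 0.38·1.44 = 2.6632.
E[X²] = 0.3·11 + 0.32·16.796 + 0.38·3.168 = 9.87856.
Var(X) = E[X²] − (E[X])² = 9.87856 − 7.09263 = 2.78593.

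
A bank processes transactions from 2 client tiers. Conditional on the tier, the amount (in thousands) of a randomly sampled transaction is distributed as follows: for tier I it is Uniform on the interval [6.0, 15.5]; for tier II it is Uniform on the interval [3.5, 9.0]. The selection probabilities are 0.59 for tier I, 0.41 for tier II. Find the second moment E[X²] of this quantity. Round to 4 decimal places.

For each component E[X²] = Var + (mean)², giving I: 123.083; II: 41.5833.
Overall E[X²] = 0.59·123.083 + 0.41·41.5833 = 89.6683.

89.6683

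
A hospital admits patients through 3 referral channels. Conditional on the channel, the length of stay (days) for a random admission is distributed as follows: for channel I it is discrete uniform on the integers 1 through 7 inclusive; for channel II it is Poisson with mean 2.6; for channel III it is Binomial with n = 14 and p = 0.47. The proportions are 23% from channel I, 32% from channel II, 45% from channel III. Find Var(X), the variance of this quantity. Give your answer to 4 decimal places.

6.4355

Per component, I: μ=4, E[X²]=20; II: μ=2.6, E[X²]=9.36; III: μ=6.58, E[X²]=46.7838.
E[X] = 0.23·4 + 0.32·2.6 + 0.45·6.58 = 4.713.
E[X²] = 0.23·20 + 0.32·9.36 + 0.45·46.7838 = 28.6479.
Var(X) = E[X²] − (E[X])² = 28.6479 − 22.2124 = 6.43554.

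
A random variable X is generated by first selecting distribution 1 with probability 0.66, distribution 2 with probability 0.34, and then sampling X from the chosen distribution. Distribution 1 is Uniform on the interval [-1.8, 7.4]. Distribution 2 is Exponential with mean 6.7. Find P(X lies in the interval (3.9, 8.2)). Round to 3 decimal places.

0.341

Conditional on each component, P(3.9 < X < 8.2): 1: 0.380435; 2: 0.264643.
By total probability, P(3.9 < X < 8.2) = 0.66·0.380435 + 0.34·0.264643 = 0.341066.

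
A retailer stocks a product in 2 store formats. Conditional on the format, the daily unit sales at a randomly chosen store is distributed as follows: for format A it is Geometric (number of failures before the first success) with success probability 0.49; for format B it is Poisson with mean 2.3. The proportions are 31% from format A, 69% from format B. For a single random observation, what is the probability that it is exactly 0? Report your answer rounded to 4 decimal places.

Conditional on each format, P(X = 0): A: 0.49; B: 0.100259.
By total probability, P(X = 0) = 0.31·0.49 + 0.69·0.100259 = 0.221079.

0.2211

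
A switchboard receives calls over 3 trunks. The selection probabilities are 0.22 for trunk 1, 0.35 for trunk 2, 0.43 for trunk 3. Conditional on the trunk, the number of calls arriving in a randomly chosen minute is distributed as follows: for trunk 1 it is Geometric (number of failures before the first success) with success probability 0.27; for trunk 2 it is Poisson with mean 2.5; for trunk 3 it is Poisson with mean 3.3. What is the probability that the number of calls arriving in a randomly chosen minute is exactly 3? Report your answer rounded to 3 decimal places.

0.193

Conditional on each trunk, P(X = 3): 1: 0.105035; 2: 0.213763; 3: 0.220912.
By total probability, P(X = 3) = 0.22·0.105035 + 0.35·0.213763 + 0.43·0.220912 = 0.192917.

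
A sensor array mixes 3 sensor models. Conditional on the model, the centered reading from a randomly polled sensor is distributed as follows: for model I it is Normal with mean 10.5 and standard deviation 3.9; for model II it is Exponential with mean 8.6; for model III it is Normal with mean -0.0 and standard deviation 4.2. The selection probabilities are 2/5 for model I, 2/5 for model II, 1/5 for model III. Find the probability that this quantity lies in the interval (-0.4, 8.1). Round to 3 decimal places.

0.453

Conditional on each model, P(-0.4 < X < 8.1): I: 0.266554; II: 0.610098; III: 0.511045.
By total probability, P(-0.4 < X < 8.1) = 0.4·0.266554 + 0.4·0.610098 + 0.2·0.511045 = 0.45287.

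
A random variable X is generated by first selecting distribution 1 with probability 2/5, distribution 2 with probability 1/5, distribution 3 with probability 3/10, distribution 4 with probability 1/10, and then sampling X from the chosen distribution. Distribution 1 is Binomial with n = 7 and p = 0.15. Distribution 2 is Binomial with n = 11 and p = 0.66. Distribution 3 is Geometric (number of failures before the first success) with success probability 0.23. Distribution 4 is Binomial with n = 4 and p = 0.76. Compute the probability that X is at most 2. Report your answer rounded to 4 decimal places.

Conditional on each component, P(X ≤ 2): 1: 0.926235; 2: 0.00161155; 3: 0.543467; 4: 0.244961.
By total probability, P(X ≤ 2) = 0.4·0.926235 + 0.2·0.00161155 + 0.3·0.543467 + 0.1·0.244961 = 0.558352.

0.5584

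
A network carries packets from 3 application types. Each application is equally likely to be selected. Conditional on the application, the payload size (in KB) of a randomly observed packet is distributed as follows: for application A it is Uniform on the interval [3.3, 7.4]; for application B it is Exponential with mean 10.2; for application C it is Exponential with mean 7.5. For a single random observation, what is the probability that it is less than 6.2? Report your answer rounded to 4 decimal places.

0.5751

Conditional on each application, P(X < 6.2): A: 0.707317; B: 0.455476; C: 0.562495.
By total probability, P(X < 6.2) = 0.333333·0.707317 + 0.333333·0.455476 + 0.333333·0.562495 = 0.575096.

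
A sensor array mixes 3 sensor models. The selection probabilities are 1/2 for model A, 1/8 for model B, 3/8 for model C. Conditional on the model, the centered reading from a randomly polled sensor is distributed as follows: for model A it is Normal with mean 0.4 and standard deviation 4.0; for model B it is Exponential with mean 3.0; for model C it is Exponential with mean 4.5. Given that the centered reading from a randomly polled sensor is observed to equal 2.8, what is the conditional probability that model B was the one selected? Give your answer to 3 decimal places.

Likelihoods f(2.8 | ·): A: 0.0833062; B: 0.13108; C: 0.119278.
Posterior ∝ prior × likelihood. Numerator for B: 0.125·0.13108 = 0.016385.
Normalizing constant: 0.5·0.0833062 + 0.125·0.13108 + 0.375·0.119278 = 0.102767.
P(B | observation) = 0.016385 / 0.102767 = 0.159438.

0.159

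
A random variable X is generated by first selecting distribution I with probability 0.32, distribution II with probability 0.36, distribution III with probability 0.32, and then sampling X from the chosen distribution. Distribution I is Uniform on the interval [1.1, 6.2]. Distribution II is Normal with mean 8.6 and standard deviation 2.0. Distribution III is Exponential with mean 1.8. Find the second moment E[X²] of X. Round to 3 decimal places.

35.096

For each component E[X²] = Var + (mean)², giving I: 15.49; II: 77.96; III: 6.48.
Overall E[X²] = 0.32·15.49 + 0.36·77.96 + 0.32·6.48 = 35.096.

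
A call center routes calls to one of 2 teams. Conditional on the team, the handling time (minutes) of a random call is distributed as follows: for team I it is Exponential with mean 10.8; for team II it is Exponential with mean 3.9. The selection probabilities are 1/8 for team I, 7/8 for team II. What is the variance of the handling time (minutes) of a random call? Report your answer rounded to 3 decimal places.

33.096

Per component, I: μ=10.8, E[X²]=233.28; II: μ=3.9, E[X²]=30.42.
E[X] = 0.125·10.8 + 0.875·3.9 = 4.7625.
E[X²] = 0.125·233.28 + 0.875·30.42 = 55.7775.
Var(X) = E[X²] − (E[X])² = 55.7775 − 22.6814 = 33.0961.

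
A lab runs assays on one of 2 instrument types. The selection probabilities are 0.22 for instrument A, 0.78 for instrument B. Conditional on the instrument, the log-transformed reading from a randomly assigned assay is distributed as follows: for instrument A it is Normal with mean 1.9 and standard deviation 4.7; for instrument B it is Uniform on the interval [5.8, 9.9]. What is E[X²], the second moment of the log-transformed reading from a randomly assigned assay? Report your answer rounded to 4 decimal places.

54.8122

For each component E[X²] = Var + (mean)², giving A: 25.7; B: 63.0233.
Overall E[X²] = 0.22·25.7 + 0.78·63.0233 = 54.8122.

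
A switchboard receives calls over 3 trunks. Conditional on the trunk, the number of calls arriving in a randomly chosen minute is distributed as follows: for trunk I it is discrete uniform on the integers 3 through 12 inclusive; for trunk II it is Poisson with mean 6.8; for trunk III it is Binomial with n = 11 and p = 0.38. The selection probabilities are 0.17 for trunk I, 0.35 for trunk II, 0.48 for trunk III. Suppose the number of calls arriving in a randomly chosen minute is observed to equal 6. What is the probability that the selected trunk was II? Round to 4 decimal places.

0.4064

Likelihoods P(X=6 | ·): I: 0.1; II: 0.152939; III: 0.127439.
Posterior ∝ prior × likelihood. Numerator for II: 0.35·0.152939 = 0.0535287.
Normalizing constant: 0.17·0.1 + 0.35·0.152939 + 0.48·0.127439 = 0.131699.
P(II | observation) = 0.0535287 / 0.131699 = 0.406446.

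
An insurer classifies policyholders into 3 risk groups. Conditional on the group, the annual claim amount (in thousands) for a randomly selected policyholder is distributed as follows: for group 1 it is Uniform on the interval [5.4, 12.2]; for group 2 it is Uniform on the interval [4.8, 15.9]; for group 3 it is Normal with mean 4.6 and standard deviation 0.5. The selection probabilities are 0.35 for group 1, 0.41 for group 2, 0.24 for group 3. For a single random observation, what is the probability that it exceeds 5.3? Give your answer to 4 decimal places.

0.7609

Conditional on each group, P(X > 5.3): 1: 1; 2: 0.954955; 3: 0.0807567.
By total probability, P(X > 5.3) = 0.35·1 + 0.41·0.954955 + 0.24·0.0807567 = 0.760913.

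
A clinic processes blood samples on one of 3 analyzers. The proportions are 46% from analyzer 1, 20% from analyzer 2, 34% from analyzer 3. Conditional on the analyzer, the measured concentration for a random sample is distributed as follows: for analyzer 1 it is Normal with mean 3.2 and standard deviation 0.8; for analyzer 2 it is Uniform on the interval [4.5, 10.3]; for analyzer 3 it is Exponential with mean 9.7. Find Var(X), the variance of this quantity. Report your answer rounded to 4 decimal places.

41.4362

Per component, 1: μ=3.2, E[X²]=10.88; 2: μ=7.4, E[X²]=57.5633; 3: μ=9.7, E[X²]=188.18.
E[X] = 0.46·3.2 + 0.2·7.4 + 0.34·9.7 = 6.25.
E[X²] = 0.46·10.88 + 0.2·57.5633 + 0.34·188.18 = 80.4987.
Var(X) = E[X²] − (E[X])² = 80.4987 − 39.0625 = 41.4362.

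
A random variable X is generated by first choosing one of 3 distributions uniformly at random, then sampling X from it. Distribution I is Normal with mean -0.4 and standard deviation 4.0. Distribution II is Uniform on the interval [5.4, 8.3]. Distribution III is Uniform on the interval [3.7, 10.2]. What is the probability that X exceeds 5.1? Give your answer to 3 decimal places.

0.623

Conditional on each component, P(X > 5.1): I: 0.0845657; II: 1; III: 0.784615.
By total probability, P(X > 5.1) = 0.333333·0.0845657 + 0.333333·1 + 0.333333·0.784615 = 0.62306.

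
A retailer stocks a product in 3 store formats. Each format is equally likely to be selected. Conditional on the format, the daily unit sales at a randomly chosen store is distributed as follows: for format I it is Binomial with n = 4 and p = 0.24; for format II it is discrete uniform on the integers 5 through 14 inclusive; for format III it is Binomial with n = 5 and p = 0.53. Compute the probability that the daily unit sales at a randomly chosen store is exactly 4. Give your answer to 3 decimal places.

Conditional on each format, P(X = 4): I: 0.00331776; II: 0; III: 0.185426.
By total probability, P(X = 4) = 0.333333·0.00331776 + 0.333333·0 + 0.333333·0.185426 = 0.0629147.

0.063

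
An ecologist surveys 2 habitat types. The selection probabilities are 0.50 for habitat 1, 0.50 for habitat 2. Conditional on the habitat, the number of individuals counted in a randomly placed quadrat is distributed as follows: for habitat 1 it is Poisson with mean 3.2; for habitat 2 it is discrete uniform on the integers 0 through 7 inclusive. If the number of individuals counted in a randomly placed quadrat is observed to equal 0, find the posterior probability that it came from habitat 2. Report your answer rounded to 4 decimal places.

0.7541

Likelihoods P(X=0 | ·): 1: 0.0407622; 2: 0.125.
Posterior ∝ prior × likelihood. Numerator for 2: 0.5·0.125 = 0.0625.
Normalizing constant: 0.5·0.0407622 + 0.5·0.125 = 0.0828811.
P(2 | observation) = 0.0625 / 0.0828811 = 0.754092.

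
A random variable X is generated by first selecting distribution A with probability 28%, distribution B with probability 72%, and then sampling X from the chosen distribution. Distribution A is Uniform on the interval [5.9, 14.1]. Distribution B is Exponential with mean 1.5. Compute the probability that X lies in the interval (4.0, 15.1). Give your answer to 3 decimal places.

0.330

Conditional on each component, P(4.0 < X < 15.1): A: 1; B: 0.069441.
By total probability, P(4.0 < X < 15.1) = 0.28·1 + 0.72·0.069441 = 0.329998.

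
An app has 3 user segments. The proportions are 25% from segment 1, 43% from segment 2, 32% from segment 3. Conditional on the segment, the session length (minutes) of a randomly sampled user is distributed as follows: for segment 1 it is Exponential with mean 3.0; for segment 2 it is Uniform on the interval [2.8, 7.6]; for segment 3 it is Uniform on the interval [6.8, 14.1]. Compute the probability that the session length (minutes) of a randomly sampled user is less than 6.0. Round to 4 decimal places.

0.5028

Conditional on each segment, P(X < 6.0): 1: 0.864665; 2: 0.666667; 3: 0.
By total probability, P(X < 6.0) = 0.25·0.864665 + 0.43·0.666667 + 0.32·0 = 0.502833.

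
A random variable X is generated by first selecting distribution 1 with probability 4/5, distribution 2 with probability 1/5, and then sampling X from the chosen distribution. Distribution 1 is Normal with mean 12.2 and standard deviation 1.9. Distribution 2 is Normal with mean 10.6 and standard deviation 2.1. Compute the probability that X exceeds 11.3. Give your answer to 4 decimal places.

0.6196

Conditional on each component, P(X > 11.3): 1: 0.682137; 2: 0.369441.
By total probability, P(X > 11.3) = 0.8·0.682137 + 0.2·0.369441 = 0.619598.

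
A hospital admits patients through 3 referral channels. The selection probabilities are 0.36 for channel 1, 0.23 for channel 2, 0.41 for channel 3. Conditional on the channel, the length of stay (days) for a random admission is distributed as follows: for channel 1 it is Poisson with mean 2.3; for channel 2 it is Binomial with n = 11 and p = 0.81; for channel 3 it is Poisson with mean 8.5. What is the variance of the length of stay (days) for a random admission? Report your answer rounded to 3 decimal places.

Per component, 1: μ=2.3, E[X²]=7.59; 2: μ=8.91, E[X²]=81.081; 3: μ=8.5, E[X²]=80.75.
E[X] = 0.36·2.3 + 0.23·8.91 + 0.41·8.5 = 6.3623.
E[X²] = 0.36·7.59 + 0.23·81.081 + 0.41·80.75 = 54.4885.
Var(X) = E[X²] − (E[X])² = 54.4885 − 40.4789 = 14.0097.

14.010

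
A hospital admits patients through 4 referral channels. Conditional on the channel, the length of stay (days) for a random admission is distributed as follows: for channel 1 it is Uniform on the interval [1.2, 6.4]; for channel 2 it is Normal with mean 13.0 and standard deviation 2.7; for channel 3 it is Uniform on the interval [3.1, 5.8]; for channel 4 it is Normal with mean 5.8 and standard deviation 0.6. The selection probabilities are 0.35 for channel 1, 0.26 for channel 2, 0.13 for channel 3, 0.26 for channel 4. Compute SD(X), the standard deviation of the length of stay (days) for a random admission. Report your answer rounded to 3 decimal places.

Per component, 1: μ=3.8, E[X²]=16.6933; 2: μ=13, E[X²]=176.29; 3: μ=4.45, E[X²]=20.41; 4: μ=5.8, E[X²]=34.
E[X] = 0.35·3.8 + 0.26·13 + 0.13·4.45 + 0.26·5.8 = 6.7965.
E[X²] = 0.35·16.6933 + 0.26·176.29 + 0.13·20.41 + 0.26·34 = 63.1714.
Var(X) = E[X²] − (E[X])² = 63.1714 − 46.1924 = 16.979.
SD(X) = √16.979 = 4.12055.

4.121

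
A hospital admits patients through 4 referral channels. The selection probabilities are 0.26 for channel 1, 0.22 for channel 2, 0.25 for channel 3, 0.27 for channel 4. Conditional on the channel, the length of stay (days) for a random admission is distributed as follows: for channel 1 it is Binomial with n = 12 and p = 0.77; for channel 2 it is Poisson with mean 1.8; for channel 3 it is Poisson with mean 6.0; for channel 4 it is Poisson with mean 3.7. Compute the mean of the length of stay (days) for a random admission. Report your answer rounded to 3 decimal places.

Component means — 1: 9.24; 2: 1.8; 3: 6; 4: 3.7.
E[X] = 0.26·9.24 + 0.22·1.8 + 0.25·6 + 0.27·3.7 = 5.2974.

5.297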